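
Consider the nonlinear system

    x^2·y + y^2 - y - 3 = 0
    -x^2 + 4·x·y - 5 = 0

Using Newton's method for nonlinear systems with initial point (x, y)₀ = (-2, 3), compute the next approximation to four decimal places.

At (-2, 3): F = (15.0000, -33.0000).
Jacobian J = [[2·x·y, x^2 + 2·y - 1], [-2·x + 4·y, 4·x]].
At the point, J = [[-12.0000, 9.0000], [16.0000, -8.0000]] (det J = -48.0000).
Solving J·Δ = −F gives Δ = (3.6875, 3.2500).
Then the next iterate is (x, y)₁ = (1.6875, 6.2500).

(1.6875, 6.2500)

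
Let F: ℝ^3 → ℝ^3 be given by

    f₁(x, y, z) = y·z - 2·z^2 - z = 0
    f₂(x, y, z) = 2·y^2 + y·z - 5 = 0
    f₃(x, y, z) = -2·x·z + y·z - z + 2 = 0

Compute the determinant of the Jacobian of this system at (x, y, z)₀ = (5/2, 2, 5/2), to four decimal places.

J = [[0, z, y - 4·z - 1], [0, 4·y + z, y], [-2·z, z, -2·x + y - 1]].
At the point, J = [[0.0000, 2.5000, -9.0000], [0.0000, 10.5000, 2.0000], [-5.0000, 2.5000, -4.0000]].
det J = -497.5000.

-497.5000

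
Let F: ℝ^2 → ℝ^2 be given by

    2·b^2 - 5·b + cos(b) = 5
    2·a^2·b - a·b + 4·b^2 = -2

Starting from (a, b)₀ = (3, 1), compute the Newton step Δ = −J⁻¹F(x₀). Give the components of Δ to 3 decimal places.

(6.561, -4.051)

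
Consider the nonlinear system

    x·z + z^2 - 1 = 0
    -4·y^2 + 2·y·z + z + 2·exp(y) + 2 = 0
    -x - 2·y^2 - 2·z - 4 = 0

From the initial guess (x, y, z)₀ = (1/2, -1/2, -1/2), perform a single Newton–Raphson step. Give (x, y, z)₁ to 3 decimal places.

(1.551, -1.025, -3.551)

At (1/2, -1/2, -1/2): F = (-1.000, 2.21306, -4.000).
Jacobian J = [[z, 0, x + 2·z], [0, -8·y + 2·z + 2·exp(y), 2·y + 1], [-1, -4·y, -2]].
At the point, J = [[-0.500, 0.000, -0.500], [0.000, 4.21306, 0.000], [-1.000, 2.000, -2.000]] (det J = 2.10653).
Solving J·Δ = −F gives Δ = (1.051, -0.525, -3.051).
Then the next iterate is (x, y, z)₁ = (1.551, -1.025, -3.551).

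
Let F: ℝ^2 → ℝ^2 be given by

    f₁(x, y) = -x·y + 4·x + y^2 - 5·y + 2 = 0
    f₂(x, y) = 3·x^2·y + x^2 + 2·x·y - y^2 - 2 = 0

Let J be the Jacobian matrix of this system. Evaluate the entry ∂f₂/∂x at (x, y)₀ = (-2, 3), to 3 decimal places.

-34.000

∂f₂/∂x = 6·x·y + 2·x + 2·y.
At (-2, 3) this is -34.000.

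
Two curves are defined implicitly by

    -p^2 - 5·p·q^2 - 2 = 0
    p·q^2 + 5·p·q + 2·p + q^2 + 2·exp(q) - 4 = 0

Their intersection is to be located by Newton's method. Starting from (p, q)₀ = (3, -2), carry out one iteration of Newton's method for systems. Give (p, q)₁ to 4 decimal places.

(0.0824, -2.0809)

At (3, -2): F = (-71.0000, -11.729329).
Jacobian J = [[-2·p - 5·q^2, -10·p·q], [q^2 + 5·q + 2, 2·p·q + 5·p + 2·q + 2·exp(q)]].
At the point, J = [[-26.0000, 60.0000], [-4.0000, -0.729329]] (det J = 258.962565).
Solving J·Δ = −F gives Δ = (-2.9176, -0.0809).
Then the next iterate is (p, q)₁ = (0.0824, -2.0809).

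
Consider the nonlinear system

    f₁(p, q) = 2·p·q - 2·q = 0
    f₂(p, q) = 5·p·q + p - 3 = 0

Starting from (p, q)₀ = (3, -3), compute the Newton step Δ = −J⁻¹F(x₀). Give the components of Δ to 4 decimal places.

(0.0000, 3.0000)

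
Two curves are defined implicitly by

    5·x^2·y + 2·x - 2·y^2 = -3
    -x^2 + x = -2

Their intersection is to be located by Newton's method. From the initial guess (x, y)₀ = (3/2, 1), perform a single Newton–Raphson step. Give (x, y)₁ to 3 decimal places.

(2.125, -2.569)

At (3/2, 1): F = (15.250, 1.250).
Jacobian J = [[10·x·y + 2, 5·x^2 - 4·y], [-2·x + 1, 0]].
At the point, J = [[17.000, 7.250], [-2.000, 0.000]] (det J = 14.500).
Solving J·Δ = −F gives Δ = (0.625, -3.569).
Then the next iterate is (x, y)₁ = (2.125, -2.569).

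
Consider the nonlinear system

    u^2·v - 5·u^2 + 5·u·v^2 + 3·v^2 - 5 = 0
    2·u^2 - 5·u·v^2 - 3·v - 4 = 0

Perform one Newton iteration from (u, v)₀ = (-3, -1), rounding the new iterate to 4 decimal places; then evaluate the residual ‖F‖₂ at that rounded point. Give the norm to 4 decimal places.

At (-3, -1): F = (-71.0000, 32.0000).
Jacobian J = [[2·u·v - 10·u + 5·v^2, u^2 + 10·u·v + 6·v], [4·u - 5·v^2, -10·u·v - 3]].
At the point, J = [[41.0000, 33.0000], [-17.0000, -33.0000]] (det J = -792.0000).
Solving J·Δ = −F gives Δ = (1.6250, 0.1326).
Then the next iterate is (u, v)₁ = (-1.3750, -0.8674).
Re-evaluating at (-1.3750, -0.8674): F = (-19.008536, 7.556081), so ‖F‖₂ = 20.4553.

20.4553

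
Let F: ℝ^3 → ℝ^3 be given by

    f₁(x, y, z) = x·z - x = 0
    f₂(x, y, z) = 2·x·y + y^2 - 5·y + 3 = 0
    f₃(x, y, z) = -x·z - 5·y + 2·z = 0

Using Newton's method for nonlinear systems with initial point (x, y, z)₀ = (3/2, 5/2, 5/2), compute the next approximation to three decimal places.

At (3/2, 5/2, 5/2): F = (2.250, 4.250, -11.250).
Jacobian J = [[z - 1, 0, x], [2·y, 2·x + 2·y - 5, 0], [-z, -5, -x + 2]].
At the point, J = [[1.500, 0.000, 1.500], [5.000, 3.000, 0.000], [-2.500, -5.000, 0.500]] (det J = -24.000).
Solving J·Δ = −F gives Δ = (0.922, -2.953, -2.422).
Then the next iterate is (x, y, z)₁ = (2.422, -0.453, 0.078).

(2.422, -0.453, 0.078)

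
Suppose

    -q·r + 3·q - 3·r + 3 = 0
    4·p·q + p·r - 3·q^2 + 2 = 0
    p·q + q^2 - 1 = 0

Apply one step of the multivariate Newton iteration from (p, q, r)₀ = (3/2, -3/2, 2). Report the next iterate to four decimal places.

At (3/2, -3/2, 2): F = (-4.5000, -10.7500, -1.0000).
Jacobian J = [[0, -r + 3, -q - 3], [4·q + r, 4·p - 6·q, p], [q, p + 2·q, 0]].
At the point, J = [[0.0000, 1.0000, -1.5000], [-4.0000, 15.0000, 1.5000], [-1.5000, -1.5000, 0.0000]] (det J = -45.0000).
Solving J·Δ = −F gives Δ = (-1.2958, 0.6292, -2.5806).
Then the next iterate is (p, q, r)₁ = (0.2042, -0.8708, -0.5806).

(0.2042, -0.8708, -0.5806)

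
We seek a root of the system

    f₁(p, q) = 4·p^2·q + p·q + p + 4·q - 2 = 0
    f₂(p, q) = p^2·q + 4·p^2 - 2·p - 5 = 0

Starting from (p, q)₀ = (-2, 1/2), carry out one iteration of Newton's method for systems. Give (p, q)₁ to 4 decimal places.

At (-2, 1/2): F = (5.0000, 17.0000).
Jacobian J = [[8·p·q + q + 1, 4·p^2 + p + 4], [2·p·q + 8·p - 2, p^2]].
At the point, J = [[-6.5000, 18.0000], [-20.0000, 4.0000]] (det J = 334.0000).
Solving J·Δ = −F gives Δ = (0.8563, 0.0314).
Then the next iterate is (p, q)₁ = (-1.1437, 0.5314).

(-1.1437, 0.5314)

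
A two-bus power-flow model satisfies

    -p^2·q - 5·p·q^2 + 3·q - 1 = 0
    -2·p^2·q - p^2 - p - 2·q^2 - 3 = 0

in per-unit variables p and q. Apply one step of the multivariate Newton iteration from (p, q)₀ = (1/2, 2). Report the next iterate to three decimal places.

(0.818, 0.275)

At (1/2, 2): F = (-5.500, -12.750).
Jacobian J = [[-2·p·q - 5·q^2, -p^2 - 10·p·q + 3], [-4·p·q - 2·p - 1, -2·p^2 - 4·q]].
At the point, J = [[-22.000, -7.250], [-6.000, -8.500]] (det J = 143.500).
Solving J·Δ = −F gives Δ = (0.318, -1.725).
Then the next iterate is (p, q)₁ = (0.818, 0.275).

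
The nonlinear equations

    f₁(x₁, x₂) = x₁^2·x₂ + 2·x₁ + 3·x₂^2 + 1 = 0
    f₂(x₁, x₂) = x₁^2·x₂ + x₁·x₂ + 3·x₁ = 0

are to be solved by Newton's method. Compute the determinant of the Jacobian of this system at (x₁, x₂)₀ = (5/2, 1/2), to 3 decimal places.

-16.125

J = [[2·x₁·x₂ + 2, x₁^2 + 6·x₂], [2·x₁·x₂ + x₂ + 3, x₁^2 + x₁]].
At the point, J = [[4.500, 9.250], [6.000, 8.750]].
det J = -16.125.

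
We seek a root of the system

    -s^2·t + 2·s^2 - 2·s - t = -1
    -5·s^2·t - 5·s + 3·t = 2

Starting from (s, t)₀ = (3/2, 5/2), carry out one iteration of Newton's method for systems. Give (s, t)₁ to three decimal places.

At (3/2, 5/2): F = (-5.625, -30.125).
Jacobian J = [[-2·s·t + 4·s - 2, -s^2 - 1], [-10·s·t - 5, -5·s^2 + 3]].
At the point, J = [[-3.500, -3.250], [-42.500, -8.250]] (det J = -109.250).
Solving J·Δ = −F gives Δ = (-0.471, -1.223).
Then the next iterate is (s, t)₁ = (1.029, 1.277).

(1.029, 1.277)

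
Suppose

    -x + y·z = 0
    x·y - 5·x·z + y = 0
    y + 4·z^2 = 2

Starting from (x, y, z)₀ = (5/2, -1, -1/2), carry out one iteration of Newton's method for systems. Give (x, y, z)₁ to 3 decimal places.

(-5.750, 8.000, 1.250)

At (5/2, -1, -1/2): F = (-2.000, 2.750, -2.000).
Jacobian J = [[-1, z, y], [y - 5·z, x + 1, -5·x], [0, 1, 8·z]].
At the point, J = [[-1.000, -0.500, -1.000], [1.500, 3.500, -12.500], [0.000, 1.000, -4.000]] (det J = -3.000).
Solving J·Δ = −F gives Δ = (-8.250, 9.000, 1.750).
Then the next iterate is (x, y, z)₁ = (-5.750, 8.000, 1.250).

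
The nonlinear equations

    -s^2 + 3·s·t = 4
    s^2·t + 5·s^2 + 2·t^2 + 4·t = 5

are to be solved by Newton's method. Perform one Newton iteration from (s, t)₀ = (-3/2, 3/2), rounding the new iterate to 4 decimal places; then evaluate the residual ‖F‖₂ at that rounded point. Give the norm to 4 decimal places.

8743.9983

At (-3/2, 3/2): F = (-13.0000, 20.1250).
Jacobian J = [[-2·s + 3·t, 3·s], [2·s·t + 10·s, s^2 + 4·t + 4]].
At the point, J = [[7.5000, -4.5000], [-19.5000, 12.2500]] (det J = 4.1250).
Solving J·Δ = −F gives Δ = (16.6515, 24.8636).
Then the next iterate is (s, t)₁ = (15.1515, 26.3636).
Re-evaluating at (15.1515, 26.3636): F = (964.776304, 8690.610637), so ‖F‖₂ = 8743.9983.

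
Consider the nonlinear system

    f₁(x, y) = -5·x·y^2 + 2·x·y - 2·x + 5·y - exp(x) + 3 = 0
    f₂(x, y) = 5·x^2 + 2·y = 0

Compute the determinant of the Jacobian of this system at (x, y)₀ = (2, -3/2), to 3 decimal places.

-827.278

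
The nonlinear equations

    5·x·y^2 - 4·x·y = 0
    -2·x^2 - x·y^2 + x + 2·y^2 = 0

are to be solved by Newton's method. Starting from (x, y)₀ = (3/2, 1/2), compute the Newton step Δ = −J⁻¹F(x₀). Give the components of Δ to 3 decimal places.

(-0.500, 0.500)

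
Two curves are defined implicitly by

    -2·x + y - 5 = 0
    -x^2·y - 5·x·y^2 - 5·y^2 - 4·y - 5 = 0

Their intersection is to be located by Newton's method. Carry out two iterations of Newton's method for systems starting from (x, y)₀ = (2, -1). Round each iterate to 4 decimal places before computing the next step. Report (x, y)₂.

(-2.7043, -0.4087)

At (2, -1): F = (-10.0000, -12.0000).
Jacobian J = [[-2, 1], [-2·x·y - 5·y^2, -x^2 - 10·x·y - 10·y - 4]].
At the point, J = [[-2.0000, 1.0000], [-1.0000, 22.0000]] (det J = -43.0000).
Solving J·Δ = −F gives Δ = (-4.8372, 0.3256).
Then the next iterate is (x, y)₁ = (-2.8372, -0.6744).
Round to (-2.8372, -0.6744) and repeat: F = (0.0000, 7.304254), J = [[-2.0000, 1.0000], [-6.100892, -24.439781]].
Δ = (0.1329, 0.2657), so (x, y)₂ = (-2.7043, -0.4087).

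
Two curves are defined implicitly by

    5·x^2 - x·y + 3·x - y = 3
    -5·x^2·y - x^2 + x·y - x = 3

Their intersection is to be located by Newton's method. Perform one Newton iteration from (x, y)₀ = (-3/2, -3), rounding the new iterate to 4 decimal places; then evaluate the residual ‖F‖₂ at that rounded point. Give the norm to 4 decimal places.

8.7396

At (-3/2, -3): F = (2.2500, 34.5000).
Jacobian J = [[10·x - y + 3, -x - 1], [-10·x·y - 2·x + y - 1, -5·x^2 + x]].
At the point, J = [[-9.0000, 0.5000], [-46.0000, -12.7500]] (det J = 137.7500).
Solving J·Δ = −F gives Δ = (0.3335, 1.5027).
Then the next iterate is (x, y)₁ = (-1.1665, -1.4973).
Re-evaluating at (-1.1665, -1.4973): F = (0.054811, 8.739425), so ‖F‖₂ = 8.7396.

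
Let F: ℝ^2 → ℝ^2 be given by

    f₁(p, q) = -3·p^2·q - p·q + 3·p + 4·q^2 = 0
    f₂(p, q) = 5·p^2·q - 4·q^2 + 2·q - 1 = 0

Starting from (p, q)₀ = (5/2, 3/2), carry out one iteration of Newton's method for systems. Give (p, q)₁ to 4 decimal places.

(2.9239, -1.1245)

At (5/2, 3/2): F = (-15.3750, 39.8750).
Jacobian J = [[-6·p·q - q + 3, -3·p^2 - p + 8·q], [10·p·q, 5·p^2 - 8·q + 2]].
At the point, J = [[-21.0000, -9.2500], [37.5000, 21.2500]] (det J = -99.3750).
Solving J·Δ = −F gives Δ = (0.4239, -2.6245).
Then the next iterate is (p, q)₁ = (2.9239, -1.1245).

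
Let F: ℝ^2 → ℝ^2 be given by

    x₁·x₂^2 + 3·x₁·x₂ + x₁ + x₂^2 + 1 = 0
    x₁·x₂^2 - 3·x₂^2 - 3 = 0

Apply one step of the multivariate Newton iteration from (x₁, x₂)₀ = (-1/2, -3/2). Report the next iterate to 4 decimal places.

(0.7647, -0.7353)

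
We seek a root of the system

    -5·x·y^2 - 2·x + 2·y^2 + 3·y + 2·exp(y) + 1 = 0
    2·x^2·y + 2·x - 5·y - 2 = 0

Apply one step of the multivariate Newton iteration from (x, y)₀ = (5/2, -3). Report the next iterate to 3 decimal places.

At (5/2, -3): F = (-107.40043, -19.500).
Jacobian J = [[-5·y^2 - 2, -10·x·y + 4·y + 2·exp(y) + 3], [4·x·y + 2, 2·x^2 - 5]].
At the point, J = [[-47.000, 66.09957], [-28.000, 7.500]] (det J = 1498.28808).
Solving J·Δ = −F gives Δ = (-0.323, 1.395).
Then the next iterate is (x, y)₁ = (2.177, -1.605).

(2.177, -1.605)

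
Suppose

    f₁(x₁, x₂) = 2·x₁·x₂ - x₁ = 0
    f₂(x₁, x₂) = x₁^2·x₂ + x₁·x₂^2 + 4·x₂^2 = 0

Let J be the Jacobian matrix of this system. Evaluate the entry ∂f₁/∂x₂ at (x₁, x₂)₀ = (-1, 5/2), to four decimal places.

∂f₁/∂x₂ = 2·x₁.
At (-1, 5/2) this is -2.0000.

-2.0000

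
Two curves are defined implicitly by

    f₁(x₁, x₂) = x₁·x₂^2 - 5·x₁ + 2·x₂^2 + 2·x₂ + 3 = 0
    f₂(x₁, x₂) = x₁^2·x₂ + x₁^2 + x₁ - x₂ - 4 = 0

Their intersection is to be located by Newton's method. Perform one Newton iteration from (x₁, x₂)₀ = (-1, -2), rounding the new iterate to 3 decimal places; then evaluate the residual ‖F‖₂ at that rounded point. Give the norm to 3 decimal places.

9.426

At (-1, -2): F = (8.000, -4.000).
Jacobian J = [[x₂^2 - 5, 2·x₁·x₂ + 4·x₂ + 2], [2·x₁·x₂ + 2·x₁ + 1, x₁^2 - 1]].
At the point, J = [[-1.000, -2.000], [3.000, 0.000]] (det J = 6.000).
Solving J·Δ = −F gives Δ = (1.333, 3.333).
Then the next iterate is (x₁, x₂)₁ = (0.333, 1.333).
Re-evaluating at (0.333, 1.333): F = (8.14648, -4.74130), so ‖F‖₂ = 9.426.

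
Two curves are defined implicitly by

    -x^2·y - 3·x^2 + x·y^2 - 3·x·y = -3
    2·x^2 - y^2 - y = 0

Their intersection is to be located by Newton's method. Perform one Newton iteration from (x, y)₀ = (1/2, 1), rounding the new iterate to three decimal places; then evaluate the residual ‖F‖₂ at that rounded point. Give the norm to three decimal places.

At (1/2, 1): F = (1.000, -1.500).
Jacobian J = [[-2·x·y - 6·x + y^2 - 3·y, -x^2 + 2·x·y - 3·x], [4·x, -2·y - 1]].
At the point, J = [[-6.000, -0.750], [2.000, -3.000]] (det J = 19.500).
Solving J·Δ = −F gives Δ = (0.212, -0.359).
Then the next iterate is (x, y)₁ = (0.712, 0.641).
Re-evaluating at (0.712, 0.641): F = (0.07759, -0.03799), so ‖F‖₂ = 0.086.

0.086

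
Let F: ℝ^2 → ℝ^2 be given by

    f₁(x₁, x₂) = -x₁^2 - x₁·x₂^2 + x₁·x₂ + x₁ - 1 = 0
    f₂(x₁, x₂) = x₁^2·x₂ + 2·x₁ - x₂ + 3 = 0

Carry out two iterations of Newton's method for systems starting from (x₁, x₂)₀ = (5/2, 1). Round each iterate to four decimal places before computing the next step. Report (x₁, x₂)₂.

At (5/2, 1): F = (-4.7500, 13.2500).
Jacobian J = [[-2·x₁ - x₂^2 + x₂ + 1, -2·x₁·x₂ + x₁], [2·x₁·x₂ + 2, x₁^2 - 1]].
At the point, J = [[-4.0000, -2.5000], [7.0000, 5.2500]] (det J = -3.5000).
Solving J·Δ = −F gives Δ = (2.3393, -5.6429).
Then the next iterate is (x₁, x₂)₁ = (4.8393, -4.6429).
Round to (4.8393, -4.6429) and repeat: F = (-146.366380, -91.409760), J = [[-34.878020, 49.776072], [-42.936772, 22.418824]].
Δ = (-0.9361, 2.2846), so (x₁, x₂)₂ = (3.9032, -2.3583).

(3.9032, -2.3583)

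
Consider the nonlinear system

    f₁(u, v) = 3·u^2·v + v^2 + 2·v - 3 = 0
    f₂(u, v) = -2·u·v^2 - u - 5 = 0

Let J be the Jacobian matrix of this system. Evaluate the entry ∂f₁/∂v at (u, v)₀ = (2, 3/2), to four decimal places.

17.0000

∂f₁/∂v = 3·u^2 + 2·v + 2.
At (2, 3/2) this is 17.0000.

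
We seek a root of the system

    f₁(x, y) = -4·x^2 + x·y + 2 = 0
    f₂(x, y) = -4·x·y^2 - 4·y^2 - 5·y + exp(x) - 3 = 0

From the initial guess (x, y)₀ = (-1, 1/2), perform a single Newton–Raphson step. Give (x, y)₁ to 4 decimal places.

(-0.8292, -0.5480)

At (-1, 1/2): F = (-2.5000, -5.132121).
Jacobian J = [[-8·x + y, x], [-4·y^2 + exp(x), -8·x·y - 8·y - 5]].
At the point, J = [[8.5000, -1.0000], [-0.632121, -5.0000]] (det J = -43.132121).
Solving J·Δ = −F gives Δ = (0.1708, -1.0480).
Then the next iterate is (x, y)₁ = (-0.8292, -0.5480).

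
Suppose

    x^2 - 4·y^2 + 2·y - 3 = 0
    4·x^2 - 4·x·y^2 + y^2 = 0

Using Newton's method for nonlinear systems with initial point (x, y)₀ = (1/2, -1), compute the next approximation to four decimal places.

(9.2500, -1.0000)

At (1/2, -1): F = (-8.7500, 0.0000).
Jacobian J = [[2·x, -8·y + 2], [8·x - 4·y^2, -8·x·y + 2·y]].
At the point, J = [[1.0000, 10.0000], [0.0000, 2.0000]] (det J = 2.0000).
Solving J·Δ = −F gives Δ = (8.7500, 0.0000).
Then the next iterate is (x, y)₁ = (9.2500, -1.0000).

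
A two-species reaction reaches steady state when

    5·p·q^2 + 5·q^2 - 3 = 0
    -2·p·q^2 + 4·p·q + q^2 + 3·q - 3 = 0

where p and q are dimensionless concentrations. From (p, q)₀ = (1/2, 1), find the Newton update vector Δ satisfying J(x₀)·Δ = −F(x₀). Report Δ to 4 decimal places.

At (1/2, 1): F = (4.5000, 2.0000).
Jacobian J = [[5·q^2, 10·p·q + 10·q], [-2·q^2 + 4·q, -4·p·q + 4·p + 2·q + 3]].
At the point, J = [[5.0000, 15.0000], [2.0000, 5.0000]] (det J = -5.0000).
Solving J·Δ = −F gives Δ = (-1.5000, 0.2000).

(-1.5000, 0.2000)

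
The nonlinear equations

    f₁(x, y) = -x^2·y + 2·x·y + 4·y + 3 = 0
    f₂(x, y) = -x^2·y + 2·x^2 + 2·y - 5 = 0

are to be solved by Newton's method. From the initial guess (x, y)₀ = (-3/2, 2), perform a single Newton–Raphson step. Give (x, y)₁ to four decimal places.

At (-3/2, 2): F = (0.5000, -1.0000).
Jacobian J = [[-2·x·y + 2·y, -x^2 + 2·x + 4], [-2·x·y + 4·x, -x^2 + 2]].
At the point, J = [[10.0000, -1.2500], [0.0000, -0.2500]] (det J = -2.5000).
Solving J·Δ = −F gives Δ = (-0.5500, -4.0000).
Then the next iterate is (x, y)₁ = (-2.0500, -2.0000).

(-2.0500, -2.0000)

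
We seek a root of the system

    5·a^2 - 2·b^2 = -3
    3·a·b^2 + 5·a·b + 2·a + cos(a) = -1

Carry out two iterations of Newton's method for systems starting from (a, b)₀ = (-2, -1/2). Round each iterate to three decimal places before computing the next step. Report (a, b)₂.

(-0.023, 0.503)

At (-2, -1/2): F = (22.500, 0.08385).
Jacobian J = [[10·a, -4·b], [3·b^2 + 5·b - sin(a) + 2, 6·a·b + 5·a]].
At the point, J = [[-20.000, 2.000], [1.15930, -4.000]] (det J = 77.68141).
Solving J·Δ = −F gives Δ = (1.161, 0.357).
Then the next iterate is (a, b)₁ = (-0.839, -0.143).
Round to (-0.839, -0.143) and repeat: F = (6.47871, 0.53862), J = [[-8.390, 0.572], [2.09032, -3.47514]].
Δ = (0.816, 0.646), so (a, b)₂ = (-0.023, 0.503).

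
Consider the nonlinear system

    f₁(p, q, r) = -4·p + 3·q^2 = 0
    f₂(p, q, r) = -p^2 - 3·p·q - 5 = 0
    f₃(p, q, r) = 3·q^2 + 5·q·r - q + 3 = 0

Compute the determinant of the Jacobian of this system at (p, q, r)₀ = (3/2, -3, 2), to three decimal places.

-1890.000

J = [[-4, 6·q, 0], [-2·p - 3·q, -3·p, 0], [0, 6·q + 5·r - 1, 5·q]].
At the point, J = [[-4.000, -18.000, 0.000], [6.000, -4.500, 0.000], [0.000, -9.000, -15.000]].
det J = -1890.000.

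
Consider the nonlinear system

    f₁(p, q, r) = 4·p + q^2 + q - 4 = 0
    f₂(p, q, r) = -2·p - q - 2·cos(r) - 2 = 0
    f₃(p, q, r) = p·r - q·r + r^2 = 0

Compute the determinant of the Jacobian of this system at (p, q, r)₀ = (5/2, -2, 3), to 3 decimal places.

J = [[4, 2·q + 1, 0], [-2, -1, 2·sin(r)], [r, -r, p - q + 2·r]].
At the point, J = [[4.000, -3.000, 0.000], [-2.000, -1.000, 0.28224], [3.000, -3.000, 10.500]].
det J = -104.153.

-104.153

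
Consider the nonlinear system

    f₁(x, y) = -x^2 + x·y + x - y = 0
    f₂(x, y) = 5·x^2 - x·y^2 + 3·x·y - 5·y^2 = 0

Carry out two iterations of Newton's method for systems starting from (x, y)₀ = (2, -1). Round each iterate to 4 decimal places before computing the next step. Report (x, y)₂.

At (2, -1): F = (-3.0000, 7.0000).
Jacobian J = [[-2·x + y + 1, x - 1], [10·x - y^2 + 3·y, -2·x·y + 3·x - 10·y]].
At the point, J = [[-4.0000, 1.0000], [16.0000, 20.0000]] (det J = -96.0000).
Solving J·Δ = −F gives Δ = (-0.6979, 0.2083).
Then the next iterate is (x, y)₁ = (1.3021, -0.7917).
Round to (1.3021, -0.7917) and repeat: F = (-0.632537, 1.434618), J = [[-2.3959, 0.3021], [10.019111, 13.885045]].
Δ = (-0.2539, 0.0799), so (x, y)₂ = (1.0482, -0.7118).

(1.0482, -0.7118)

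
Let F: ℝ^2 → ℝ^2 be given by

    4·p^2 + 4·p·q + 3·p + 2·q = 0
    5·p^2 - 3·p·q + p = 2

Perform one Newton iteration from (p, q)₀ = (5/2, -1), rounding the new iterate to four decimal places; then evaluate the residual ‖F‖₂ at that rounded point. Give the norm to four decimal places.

10.5114

At (5/2, -1): F = (20.5000, 39.2500).
Jacobian J = [[8·p + 4·q + 3, 4·p + 2], [10·p - 3·q + 1, -3·p]].
At the point, J = [[19.0000, 12.0000], [29.0000, -7.5000]] (det J = -490.5000).
Solving J·Δ = −F gives Δ = (-1.2737, 0.3084).
Then the next iterate is (p, q)₁ = (1.2263, -0.6916).
Re-evaluating at (1.2263, -0.6916): F = (4.918510, 9.289686), so ‖F‖₂ = 10.5114.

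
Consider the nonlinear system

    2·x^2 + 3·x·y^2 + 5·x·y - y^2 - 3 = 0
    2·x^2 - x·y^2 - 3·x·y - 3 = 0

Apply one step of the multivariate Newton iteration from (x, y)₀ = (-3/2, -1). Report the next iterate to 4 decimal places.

(-6.7500, -14.0000)

At (-3/2, -1): F = (3.5000, -1.5000).
Jacobian J = [[4·x + 3·y^2 + 5·y, 6·x·y + 5·x - 2·y], [4·x - y^2 - 3·y, -2·x·y - 3·x]].
At the point, J = [[-8.0000, 3.5000], [-4.0000, 1.5000]] (det J = 2.0000).
Solving J·Δ = −F gives Δ = (-5.2500, -13.0000).
Then the next iterate is (x, y)₁ = (-6.7500, -14.0000).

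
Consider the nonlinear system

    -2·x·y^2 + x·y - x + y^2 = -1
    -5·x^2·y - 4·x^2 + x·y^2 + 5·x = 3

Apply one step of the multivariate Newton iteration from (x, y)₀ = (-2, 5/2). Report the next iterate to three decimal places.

At (-2, 5/2): F = (29.250, -91.500).
Jacobian J = [[-2·y^2 + y - 1, -4·x·y + x + 2·y], [-10·x·y - 8·x + y^2 + 5, -5·x^2 + 2·x·y]].
At the point, J = [[-11.000, 23.000], [77.250, -30.000]] (det J = -1446.750).
Solving J·Δ = −F gives Δ = (0.848, -0.866).
Then the next iterate is (x, y)₁ = (-1.152, 1.634).

(-1.152, 1.634)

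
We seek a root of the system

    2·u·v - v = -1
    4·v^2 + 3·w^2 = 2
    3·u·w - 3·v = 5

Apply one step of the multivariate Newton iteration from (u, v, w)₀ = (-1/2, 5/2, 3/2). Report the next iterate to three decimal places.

At (-1/2, 5/2, 3/2): F = (-4.000, 29.750, -14.750).
Jacobian J = [[2·v, 2·u - 1, 0], [0, 8·v, 6·w], [3·w, -3, 3·u]].
At the point, J = [[5.000, -2.000, 0.000], [0.000, 20.000, 9.000], [4.500, -3.000, -1.500]] (det J = -96.000).
Solving J·Δ = −F gives Δ = (1.961, 2.902, -9.755).
Then the next iterate is (u, v, w)₁ = (1.461, 5.402, -8.255).

(1.461, 5.402, -8.255)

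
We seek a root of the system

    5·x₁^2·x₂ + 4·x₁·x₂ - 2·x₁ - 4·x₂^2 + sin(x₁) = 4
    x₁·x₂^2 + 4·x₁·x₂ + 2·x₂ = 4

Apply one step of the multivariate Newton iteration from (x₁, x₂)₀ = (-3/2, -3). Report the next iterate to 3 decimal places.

(-1.056, -1.634)

At (-3/2, -3): F = (-53.74749, -5.500).
Jacobian J = [[10·x₁·x₂ + 4·x₂ + cos(x₁) - 2, 5·x₁^2 + 4·x₁ - 8·x₂], [x₂^2 + 4·x₂, 2·x₁·x₂ + 4·x₁ + 2]].
At the point, J = [[31.07074, 29.250], [-3.000, 5.000]] (det J = 243.10369).
Solving J·Δ = −F gives Δ = (0.444, 1.366).
Then the next iterate is (x₁, x₂)₁ = (-1.056, -1.634).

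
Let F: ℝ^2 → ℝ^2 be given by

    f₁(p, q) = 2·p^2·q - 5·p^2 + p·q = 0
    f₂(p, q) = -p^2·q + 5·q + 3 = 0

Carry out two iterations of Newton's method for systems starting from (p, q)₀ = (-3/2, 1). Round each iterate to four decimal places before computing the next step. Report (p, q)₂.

(0.5050, -0.5041)

At (-3/2, 1): F = (-8.2500, 5.7500).
Jacobian J = [[4·p·q - 10·p + q, 2·p^2 + p], [-2·p·q, -p^2 + 5]].
At the point, J = [[10.0000, 3.0000], [3.0000, 2.7500]] (det J = 18.5000).
Solving J·Δ = −F gives Δ = (2.1588, -4.4459).
Then the next iterate is (p, q)₁ = (0.6588, -3.4459).
Round to (0.6588, -3.4459) and repeat: F = (-7.431408, -12.733919), J = [[-19.114536, 1.526835], [4.540318, 4.565983]].
Δ = (-0.1538, 2.9418), so (p, q)₂ = (0.5050, -0.5041).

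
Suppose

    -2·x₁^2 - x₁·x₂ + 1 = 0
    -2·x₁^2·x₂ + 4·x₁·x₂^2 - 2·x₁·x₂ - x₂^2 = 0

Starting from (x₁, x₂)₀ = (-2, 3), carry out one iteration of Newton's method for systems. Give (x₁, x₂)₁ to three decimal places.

(-1.387, 1.967)

At (-2, 3): F = (-1.000, -93.000).
Jacobian J = [[-4·x₁ - x₂, -x₁], [-4·x₁·x₂ + 4·x₂^2 - 2·x₂, -2·x₁^2 + 8·x₁·x₂ - 2·x₁ - 2·x₂]].
At the point, J = [[5.000, 2.000], [54.000, -58.000]] (det J = -398.000).
Solving J·Δ = −F gives Δ = (0.613, -1.033).
Then the next iterate is (x₁, x₂)₁ = (-1.387, 1.967).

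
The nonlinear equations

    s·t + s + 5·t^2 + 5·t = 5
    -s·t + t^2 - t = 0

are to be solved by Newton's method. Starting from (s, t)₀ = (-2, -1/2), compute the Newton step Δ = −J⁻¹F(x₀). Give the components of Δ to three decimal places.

(0.500, -3.500)

At (-2, -1/2): F = (-7.250, -0.250).
Jacobian J = [[t + 1, s + 10·t + 5], [-t, -s + 2·t - 1]].
At the point, J = [[0.500, -2.000], [0.500, 0.000]] (det J = 1.000).
Solving J·Δ = −F gives Δ = (0.500, -3.500).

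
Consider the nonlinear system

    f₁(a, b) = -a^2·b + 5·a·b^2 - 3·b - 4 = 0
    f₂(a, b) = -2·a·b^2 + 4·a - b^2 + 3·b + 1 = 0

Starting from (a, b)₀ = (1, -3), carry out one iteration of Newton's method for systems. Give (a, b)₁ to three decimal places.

(0.901, -1.590)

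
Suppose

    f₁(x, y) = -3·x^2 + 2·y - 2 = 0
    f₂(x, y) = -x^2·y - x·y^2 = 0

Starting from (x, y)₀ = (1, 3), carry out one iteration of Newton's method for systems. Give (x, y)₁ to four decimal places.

At (1, 3): F = (1.0000, -12.0000).
Jacobian J = [[-6·x, 2], [-2·x·y - y^2, -x^2 - 2·x·y]].
At the point, J = [[-6.0000, 2.0000], [-15.0000, -7.0000]] (det J = 72.0000).
Solving J·Δ = −F gives Δ = (-0.2361, -1.2083).
Then the next iterate is (x, y)₁ = (0.7639, 1.7917).

(0.7639, 1.7917)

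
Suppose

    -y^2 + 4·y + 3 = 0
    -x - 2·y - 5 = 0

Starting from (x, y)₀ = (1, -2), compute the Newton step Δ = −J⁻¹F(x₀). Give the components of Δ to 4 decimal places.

(-4.2500, 1.1250)

At (1, -2): F = (-9.0000, -2.0000).
Jacobian J = [[0, -2·y + 4], [-1, -2]].
At the point, J = [[0.0000, 8.0000], [-1.0000, -2.0000]] (det J = 8.0000).
Solving J·Δ = −F gives Δ = (-4.2500, 1.1250).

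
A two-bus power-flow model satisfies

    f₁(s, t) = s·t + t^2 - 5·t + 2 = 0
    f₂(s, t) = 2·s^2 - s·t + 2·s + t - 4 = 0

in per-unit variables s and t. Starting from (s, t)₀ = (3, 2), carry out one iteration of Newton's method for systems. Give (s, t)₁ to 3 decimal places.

(1.714, 2.286)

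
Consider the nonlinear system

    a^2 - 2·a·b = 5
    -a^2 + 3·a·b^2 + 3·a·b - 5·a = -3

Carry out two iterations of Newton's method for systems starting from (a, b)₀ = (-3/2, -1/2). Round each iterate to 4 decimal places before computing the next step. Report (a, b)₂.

At (-3/2, -1/2): F = (-4.2500, 9.3750).
Jacobian J = [[2·a - 2·b, -2·a], [-2·a + 3·b^2 + 3·b - 5, 6·a·b + 3·a]].
At the point, J = [[-2.0000, 3.0000], [-2.7500, 0.0000]] (det J = 8.2500).
Solving J·Δ = −F gives Δ = (3.4091, 3.6894).
Then the next iterate is (a, b)₁ = (1.9091, 3.1894).
Round to (1.9091, 3.1894) and repeat: F = (-13.533104, 66.336143), J = [[-2.5606, -3.8182], [31.266817, 42.260601]].
Δ = (28.5245, -22.6738), so (a, b)₂ = (30.4336, -19.4844).

(30.4336, -19.4844)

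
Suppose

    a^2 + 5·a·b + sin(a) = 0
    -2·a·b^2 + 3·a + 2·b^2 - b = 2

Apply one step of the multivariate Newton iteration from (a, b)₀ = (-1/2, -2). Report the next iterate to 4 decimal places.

(-0.1997, -1.3078)

At (-1/2, -2): F = (4.770574, 10.5000).
Jacobian J = [[2·a + 5·b + cos(a), 5·a], [-2·b^2 + 3, -4·a·b + 4·b - 1]].
At the point, J = [[-10.122417, -2.5000], [-5.0000, -13.0000]] (det J = 119.091427).
Solving J·Δ = −F gives Δ = (0.3003, 0.6922).
Then the next iterate is (a, b)₁ = (-0.1997, -1.3078).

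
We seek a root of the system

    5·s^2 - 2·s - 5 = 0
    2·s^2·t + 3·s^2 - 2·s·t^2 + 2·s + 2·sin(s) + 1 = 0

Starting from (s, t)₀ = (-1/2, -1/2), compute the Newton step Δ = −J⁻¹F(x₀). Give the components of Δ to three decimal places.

(-0.393, -1.404)

At (-1/2, -1/2): F = (-2.750, -0.20885).
Jacobian J = [[10·s - 2, 0], [4·s·t + 6·s - 2·t^2 + 2·cos(s) + 2, 2·s^2 - 4·s·t]].
At the point, J = [[-7.000, 0.000], [1.25517, -0.500]] (det J = 3.500).
Solving J·Δ = −F gives Δ = (-0.393, -1.404).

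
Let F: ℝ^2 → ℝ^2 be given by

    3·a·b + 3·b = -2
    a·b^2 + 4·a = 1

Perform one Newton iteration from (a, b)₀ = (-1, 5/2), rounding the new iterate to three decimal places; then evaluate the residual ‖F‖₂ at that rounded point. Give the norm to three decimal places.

At (-1, 5/2): F = (2.000, -11.250).
Jacobian J = [[3·b, 3·a + 3], [b^2 + 4, 2·a·b]].
At the point, J = [[7.500, 0.000], [10.250, -5.000]] (det J = -37.500).
Solving J·Δ = −F gives Δ = (-0.267, -2.797).
Then the next iterate is (a, b)₁ = (-1.267, -0.297).
Re-evaluating at (-1.267, -0.297): F = (2.23790, -6.17976), so ‖F‖₂ = 6.572.

6.572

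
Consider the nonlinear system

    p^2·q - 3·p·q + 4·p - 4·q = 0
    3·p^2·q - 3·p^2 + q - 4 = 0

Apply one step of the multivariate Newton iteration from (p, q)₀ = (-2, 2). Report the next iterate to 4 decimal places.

At (-2, 2): F = (4.0000, 10.0000).
Jacobian J = [[2·p·q - 3·q + 4, p^2 - 3·p - 4], [6·p·q - 6·p, 3·p^2 + 1]].
At the point, J = [[-10.0000, 6.0000], [-12.0000, 13.0000]] (det J = -58.0000).
Solving J·Δ = −F gives Δ = (-0.1379, -0.8966).
Then the next iterate is (p, q)₁ = (-2.1379, 1.1034).

(-2.1379, 1.1034)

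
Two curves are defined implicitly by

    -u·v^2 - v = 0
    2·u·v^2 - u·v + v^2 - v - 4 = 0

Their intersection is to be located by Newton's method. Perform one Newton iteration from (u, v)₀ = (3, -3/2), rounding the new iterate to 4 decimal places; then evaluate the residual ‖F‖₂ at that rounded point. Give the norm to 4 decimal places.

At (3, -3/2): F = (-5.2500, 17.7500).
Jacobian J = [[-v^2, -2·u·v - 1], [2·v^2 - v, 4·u·v - u + 2·v - 1]].
At the point, J = [[-2.2500, 8.0000], [6.0000, -25.0000]] (det J = 8.2500).
Solving J·Δ = −F gives Δ = (1.3030, 1.0227).
Then the next iterate is (u, v)₁ = (4.3030, -0.4773).
Re-evaluating at (4.3030, -0.4773): F = (-0.502989, 0.719516), so ‖F‖₂ = 0.8779.

0.8779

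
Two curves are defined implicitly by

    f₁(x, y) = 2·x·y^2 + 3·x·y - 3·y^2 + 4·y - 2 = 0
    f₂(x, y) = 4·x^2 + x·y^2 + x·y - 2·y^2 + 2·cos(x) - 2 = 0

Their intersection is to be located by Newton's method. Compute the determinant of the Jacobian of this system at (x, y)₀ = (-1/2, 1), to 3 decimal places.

-33.226

J = [[2·y^2 + 3·y, 4·x·y + 3·x - 6·y + 4], [8·x + y^2 + y - 2·sin(x), 2·x·y + x - 4·y]].
At the point, J = [[5.000, -5.500], [-1.04115, -5.500]].
det J = -33.226.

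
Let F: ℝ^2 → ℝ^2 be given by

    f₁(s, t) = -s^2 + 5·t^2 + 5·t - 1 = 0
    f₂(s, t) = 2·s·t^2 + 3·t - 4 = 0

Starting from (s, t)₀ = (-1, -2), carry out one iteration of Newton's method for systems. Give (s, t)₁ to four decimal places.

At (-1, -2): F = (8.0000, -18.0000).
Jacobian J = [[-2·s, 10·t + 5], [2·t^2, 4·s·t + 3]].
At the point, J = [[2.0000, -15.0000], [8.0000, 11.0000]] (det J = 142.0000).
Solving J·Δ = −F gives Δ = (1.2817, 0.7042).
Then the next iterate is (s, t)₁ = (0.2817, -1.2958).

(0.2817, -1.2958)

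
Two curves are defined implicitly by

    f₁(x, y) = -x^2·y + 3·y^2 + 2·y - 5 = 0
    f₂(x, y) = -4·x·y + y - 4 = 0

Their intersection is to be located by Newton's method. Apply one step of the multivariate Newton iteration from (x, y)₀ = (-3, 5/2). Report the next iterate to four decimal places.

(-1.9936, 1.0818)

At (-3, 5/2): F = (-3.7500, 28.5000).
Jacobian J = [[-2·x·y, -x^2 + 6·y + 2], [-4·y, -4·x + 1]].
At the point, J = [[15.0000, 8.0000], [-10.0000, 13.0000]] (det J = 275.0000).
Solving J·Δ = −F gives Δ = (1.0064, -1.4182).
Then the next iterate is (x, y)₁ = (-1.9936, 1.0818).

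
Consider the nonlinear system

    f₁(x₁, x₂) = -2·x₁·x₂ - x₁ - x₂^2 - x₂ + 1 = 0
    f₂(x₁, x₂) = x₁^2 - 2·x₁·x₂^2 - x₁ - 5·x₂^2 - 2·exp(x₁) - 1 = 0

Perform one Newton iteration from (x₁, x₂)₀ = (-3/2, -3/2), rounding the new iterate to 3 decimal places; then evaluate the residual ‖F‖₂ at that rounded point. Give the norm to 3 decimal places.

0.449

At (-3/2, -3/2): F = (-2.750, -2.19626).
Jacobian J = [[-2·x₂ - 1, -2·x₁ - 2·x₂ - 1], [2·x₁ - 2·x₂^2 - 2·exp(x₁) - 1, -4·x₁·x₂ - 10·x₂]].
At the point, J = [[2.000, 5.000], [-8.94626, 6.000]] (det J = 56.73130).
Solving J·Δ = −F gives Δ = (0.097, 0.511).
Then the next iterate is (x₁, x₂)₁ = (-1.403, -0.989).
Re-evaluating at (-1.403, -0.989): F = (-0.36126, -0.26631), so ‖F‖₂ = 0.449.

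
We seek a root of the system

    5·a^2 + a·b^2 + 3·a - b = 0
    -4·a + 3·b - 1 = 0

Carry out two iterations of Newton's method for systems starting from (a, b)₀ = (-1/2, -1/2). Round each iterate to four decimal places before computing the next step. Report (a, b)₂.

At (-1/2, -1/2): F = (0.1250, -0.5000).
Jacobian J = [[10·a + b^2 + 3, 2·a·b - 1], [-4, 3]].
At the point, J = [[-1.7500, -0.5000], [-4.0000, 3.0000]] (det J = -7.2500).
Solving J·Δ = −F gives Δ = (0.0172, 0.1897).
Then the next iterate is (a, b)₁ = (-0.4828, -0.3103).
Round to (-0.4828, -0.3103) and repeat: F = (-0.019108, 0.0003), J = [[-1.731714, -0.700374], [-4.0000, 3.0000]].
Δ = (-0.0071, -0.0096), so (a, b)₂ = (-0.4899, -0.3199).

(-0.4899, -0.3199)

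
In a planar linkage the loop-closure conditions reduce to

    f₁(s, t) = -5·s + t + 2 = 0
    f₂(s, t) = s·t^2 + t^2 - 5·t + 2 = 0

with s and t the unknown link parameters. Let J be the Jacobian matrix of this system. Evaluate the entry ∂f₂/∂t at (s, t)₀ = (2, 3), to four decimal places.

∂f₂/∂t = 2·s·t + 2·t - 5.
At (2, 3) this is 13.0000.

13.0000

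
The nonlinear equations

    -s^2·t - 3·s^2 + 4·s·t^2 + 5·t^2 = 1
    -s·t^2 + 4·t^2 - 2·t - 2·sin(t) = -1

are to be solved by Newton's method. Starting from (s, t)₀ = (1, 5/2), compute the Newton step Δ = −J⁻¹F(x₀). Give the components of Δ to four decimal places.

(-0.2714, -1.0443)

At (1, 5/2): F = (49.7500, 13.553056).
Jacobian J = [[-2·s·t - 6·s + 4·t^2, -s^2 + 8·s·t + 10·t], [-t^2, -2·s·t + 8·t - 2·cos(t) - 2]].
At the point, J = [[14.0000, 44.0000], [-6.2500, 14.602287]] (det J = 479.432021).
Solving J·Δ = −F gives Δ = (-0.2714, -1.0443).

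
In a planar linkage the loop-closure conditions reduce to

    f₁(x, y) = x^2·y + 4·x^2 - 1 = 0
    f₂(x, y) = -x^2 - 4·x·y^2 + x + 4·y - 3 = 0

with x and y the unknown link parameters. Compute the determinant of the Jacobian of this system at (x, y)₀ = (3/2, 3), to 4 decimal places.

J = [[2·x·y + 8·x, x^2], [-2·x - 4·y^2 + 1, -8·x·y + 4]].
At the point, J = [[21.0000, 2.2500], [-38.0000, -32.0000]].
det J = -586.5000.

-586.5000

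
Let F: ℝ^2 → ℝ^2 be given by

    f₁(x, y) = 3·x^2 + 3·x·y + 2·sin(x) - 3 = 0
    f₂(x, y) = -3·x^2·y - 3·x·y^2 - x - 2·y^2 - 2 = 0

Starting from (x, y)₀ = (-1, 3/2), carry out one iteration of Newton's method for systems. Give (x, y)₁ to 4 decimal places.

(1.6000, -0.9245)

At (-1, 3/2): F = (-6.182942, -3.2500).
Jacobian J = [[6·x + 3·y + 2·cos(x), 3·x], [-6·x·y - 3·y^2 - 1, -3·x^2 - 6·x·y - 4·y]].
At the point, J = [[-0.419395, -3.0000], [1.2500, 0.0000]] (det J = 3.7500).
Solving J·Δ = −F gives Δ = (2.6000, -2.4245).
Then the next iterate is (x, y)₁ = (1.6000, -0.9245).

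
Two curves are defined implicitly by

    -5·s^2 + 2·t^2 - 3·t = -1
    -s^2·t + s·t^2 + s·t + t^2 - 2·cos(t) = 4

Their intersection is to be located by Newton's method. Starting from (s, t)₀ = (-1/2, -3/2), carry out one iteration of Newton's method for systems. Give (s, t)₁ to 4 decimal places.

(-2.4363, -1.6035)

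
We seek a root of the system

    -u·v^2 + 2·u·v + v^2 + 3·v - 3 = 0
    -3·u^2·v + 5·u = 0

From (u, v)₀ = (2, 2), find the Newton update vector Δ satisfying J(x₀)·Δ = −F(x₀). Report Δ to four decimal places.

At (2, 2): F = (7.0000, -14.0000).
Jacobian J = [[-v^2 + 2·v, -2·u·v + 2·u + 2·v + 3], [-6·u·v + 5, -3·u^2]].
At the point, J = [[0.0000, 3.0000], [-19.0000, -12.0000]] (det J = 57.0000).
Solving J·Δ = −F gives Δ = (0.7368, -2.3333).

(0.7368, -2.3333)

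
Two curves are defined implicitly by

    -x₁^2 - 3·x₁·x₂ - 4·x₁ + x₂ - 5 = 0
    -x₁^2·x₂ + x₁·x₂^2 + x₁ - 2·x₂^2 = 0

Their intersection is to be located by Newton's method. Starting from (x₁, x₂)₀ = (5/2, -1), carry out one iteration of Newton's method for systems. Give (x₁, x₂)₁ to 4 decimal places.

At (5/2, -1): F = (-14.7500, 9.2500).
Jacobian J = [[-2·x₁ - 3·x₂ - 4, -3·x₁ + 1], [-2·x₁·x₂ + x₂^2 + 1, -x₁^2 + 2·x₁·x₂ - 4·x₂]].
At the point, J = [[-6.0000, -6.5000], [7.0000, -7.2500]] (det J = 89.0000).
Solving J·Δ = −F gives Δ = (-1.8771, -0.5365).
Then the next iterate is (x₁, x₂)₁ = (0.6229, -1.5365).

(0.6229, -1.5365)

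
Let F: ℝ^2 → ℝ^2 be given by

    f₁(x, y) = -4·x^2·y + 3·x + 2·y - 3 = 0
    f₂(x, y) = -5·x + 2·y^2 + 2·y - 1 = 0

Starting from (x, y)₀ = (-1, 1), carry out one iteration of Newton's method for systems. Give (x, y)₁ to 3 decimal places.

(-0.429, 0.143)

At (-1, 1): F = (-8.000, 8.000).
Jacobian J = [[-8·x·y + 3, -4·x^2 + 2], [-5, 4·y + 2]].
At the point, J = [[11.000, -2.000], [-5.000, 6.000]] (det J = 56.000).
Solving J·Δ = −F gives Δ = (0.571, -0.857).
Then the next iterate is (x, y)₁ = (-0.429, 0.143).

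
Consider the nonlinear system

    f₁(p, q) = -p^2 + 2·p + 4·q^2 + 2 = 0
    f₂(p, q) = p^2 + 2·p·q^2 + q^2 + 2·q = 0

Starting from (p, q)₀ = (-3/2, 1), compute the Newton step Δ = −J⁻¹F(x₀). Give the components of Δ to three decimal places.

(-9.750, 6.000)

At (-3/2, 1): F = (0.750, 2.250).
Jacobian J = [[-2·p + 2, 8·q], [2·p + 2·q^2, 4·p·q + 2·q + 2]].
At the point, J = [[5.000, 8.000], [-1.000, -2.000]] (det J = -2.000).
Solving J·Δ = −F gives Δ = (-9.750, 6.000).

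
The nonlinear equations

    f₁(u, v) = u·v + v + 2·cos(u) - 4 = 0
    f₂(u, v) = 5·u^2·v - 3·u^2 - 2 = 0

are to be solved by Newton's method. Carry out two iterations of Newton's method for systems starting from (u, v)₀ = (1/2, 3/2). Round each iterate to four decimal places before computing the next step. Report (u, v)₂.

At (1/2, 3/2): F = (0.005165, -0.8750).
Jacobian J = [[v - 2·sin(u), u + 1], [10·u·v - 6·u, 5·u^2]].
At the point, J = [[0.541149, 1.5000], [4.5000, 1.2500]] (det J = -6.073564).
Solving J·Δ = −F gives Δ = (0.2172, -0.0818).
Then the next iterate is (u, v)₁ = (0.7172, 1.4182).
Round to (0.7172, 1.4182) and repeat: F = (-0.057369, 0.104312), J = [[0.103646, 1.7172], [5.868130, 2.571879]].
Δ = (-0.0333, 0.0354), so (u, v)₂ = (0.6839, 1.4536).

(0.6839, 1.4536)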